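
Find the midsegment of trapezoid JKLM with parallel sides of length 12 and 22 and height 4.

midsegment = (12 + 22) / 2 = 34 / 2 = 17

17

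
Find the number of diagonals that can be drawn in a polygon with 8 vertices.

Each of the 8 vertices connects to 5 non-adjacent vertices via diagonals.
Total connections = 8 × 5 = 40, but each diagonal is counted twice.
Number of diagonals = 40 / 2 = 20.

20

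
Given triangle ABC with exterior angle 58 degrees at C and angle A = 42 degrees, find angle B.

By the exterior angle theorem: exterior angle = sum of remote interior angles.
58 = 42 + angle B
angle B = 58 - 42 = 16 degrees

16 degrees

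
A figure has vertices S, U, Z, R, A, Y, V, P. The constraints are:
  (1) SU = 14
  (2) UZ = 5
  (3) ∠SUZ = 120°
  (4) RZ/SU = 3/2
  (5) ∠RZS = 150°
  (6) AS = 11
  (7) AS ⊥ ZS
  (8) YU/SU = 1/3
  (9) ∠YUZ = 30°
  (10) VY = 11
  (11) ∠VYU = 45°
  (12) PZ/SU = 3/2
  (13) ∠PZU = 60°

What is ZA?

Step 1: By the law of cosines on triangle ZUS: ZS² = 5² + 14² − 2·5·14·cos(120°) = 291, so ZS ≈ 17.06.
Step 2: By the law of cosines on triangle ZSA: ZA² = 17.06² + 11² − 2·17.06·11·cos(90°) = 412, so ZA = 2·√103.

Therefore, the length of ZA = 2·√103.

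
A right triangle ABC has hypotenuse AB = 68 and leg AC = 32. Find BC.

Rearranging the Pythagorean theorem to solve for the unknown leg:
leg^2 = hypotenuse^2 - known_leg^2 = 4624 - 1024 = 3600
leg = sqrt(3600) = 60.

60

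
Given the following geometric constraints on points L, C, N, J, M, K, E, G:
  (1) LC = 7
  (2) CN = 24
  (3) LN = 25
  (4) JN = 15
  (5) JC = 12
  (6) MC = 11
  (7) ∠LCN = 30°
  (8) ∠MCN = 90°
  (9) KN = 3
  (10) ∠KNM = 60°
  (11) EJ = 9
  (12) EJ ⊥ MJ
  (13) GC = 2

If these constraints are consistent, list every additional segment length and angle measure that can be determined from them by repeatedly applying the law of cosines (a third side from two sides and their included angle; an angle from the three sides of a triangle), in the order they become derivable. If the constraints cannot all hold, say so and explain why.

These constraints are not satisfiable: (1), (2) and (3) fix all three sides of triangle LCN, so by the law of cosines cos(∠LCN) = (7² + 24² − 25²) / (2·7·24) = 0.0000, i.e. ∠LCN ≈ 90°, which contradicts (7) ∠LCN = 30°. No planar figure meets all of them, so nothing further can be derived.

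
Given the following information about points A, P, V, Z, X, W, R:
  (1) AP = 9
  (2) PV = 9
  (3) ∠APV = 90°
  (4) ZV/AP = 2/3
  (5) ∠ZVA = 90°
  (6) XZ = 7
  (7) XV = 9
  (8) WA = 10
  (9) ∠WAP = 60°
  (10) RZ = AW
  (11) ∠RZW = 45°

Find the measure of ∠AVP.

Step 1: By the law of cosines on triangle VPA: VA² = 9² + 9² − 2·9·9·cos(90°) = 162, so VA = 9·√2.
Step 2: By the inverse law of cosines on triangle AVP: cos(∠AVP) = ((9·√2)² + 9² − 9²) / (2·9·√2·9) = 162/229.1 = 0.7071, so ∠AVP = 45°.

Therefore, the measure of angle ∠AVP = 45°.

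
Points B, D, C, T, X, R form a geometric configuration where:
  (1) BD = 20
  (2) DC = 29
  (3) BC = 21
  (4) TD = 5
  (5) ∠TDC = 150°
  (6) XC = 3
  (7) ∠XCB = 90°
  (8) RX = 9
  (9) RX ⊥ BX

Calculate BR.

Step 1: By the law of cosines on triangle BCX: BX² = 21² + 3² − 2·21·3·cos(90°) = 450, so BX = 15·√2.
Step 2: By the law of cosines on triangle BXR: BR² = (15·√2)² + 9² − 2·15·√2·9·cos(90°) = 531, so BR = 3·√59.

Therefore, the length of BR = 3·√59.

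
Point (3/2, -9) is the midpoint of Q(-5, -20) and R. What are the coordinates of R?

Using the midpoint formula: M = ((x1 + x2)/2, (y1 + y2)/2)
We know M = (3/2, -9) and Q = (-5, -20)
For x: 3/2 = (-5 + x2)/2, so x2 = 2*3/2 - -5 = 8
For y: -9 = (-20 + y2)/2, so y2 = 2*-9 - -20 = 2
R = (8, 2)

(8, 2)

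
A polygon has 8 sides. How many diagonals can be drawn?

The number of diagonals in an n-gon is n(n - 3)/2.
For n = 8: 8(8 - 3)/2 = 8 × 5 / 2 = 20.

20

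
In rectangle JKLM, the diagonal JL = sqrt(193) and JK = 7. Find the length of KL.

b = sqrt(d^2 - a^2) = sqrt(193 - 49) = sqrt(144) = 12

12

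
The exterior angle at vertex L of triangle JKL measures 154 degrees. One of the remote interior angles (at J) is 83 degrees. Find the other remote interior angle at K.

angle K = 154 - 83 = 71 degrees (exterior angle theorem).

71 degrees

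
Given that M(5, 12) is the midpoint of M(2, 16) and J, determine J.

Using the midpoint formula: M = ((x1 + x2)/2, (y1 + y2)/2)
We know M = (5, 12) and M = (2, 16)
For x: 5 = (2 + x2)/2, so x2 = 2*5 - 2 = 8
For y: 12 = (16 + y2)/2, so y2 = 2*12 - 16 = 8
J = (8, 8)

(8, 8)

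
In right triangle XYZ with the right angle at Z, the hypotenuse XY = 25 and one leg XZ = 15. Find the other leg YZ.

Rearranging the Pythagorean theorem to solve for the unknown leg:
leg^2 = hypotenuse^2 - known_leg^2 = 625 - 225 = 400
leg = sqrt(400) = 20.

20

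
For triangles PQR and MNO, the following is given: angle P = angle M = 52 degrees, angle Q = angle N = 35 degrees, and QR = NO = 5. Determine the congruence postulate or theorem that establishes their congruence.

Consider the given information: angle P = angle M = 52 degrees, angle Q = angle N = 35 degrees, and QR = NO = 5
This is not SSS or HL: SSS requires all three pairs of sides, but we don't have that. HL only applies to right triangles with matching hypotenuse and leg.
The correct criterion is AAS. Two pairs of corresponding angles and a non-included side are equal (Angle-Angle-Side).

AAS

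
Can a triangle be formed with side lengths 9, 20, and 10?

Check the triangle inequality: 9 + 10 = 19 ≤ 20.
Since the sum of two sides does not exceed the third, no triangle can be formed.

No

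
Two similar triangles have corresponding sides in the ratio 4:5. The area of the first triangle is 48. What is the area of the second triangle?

Area ratio = (4/5)^2 = 16/25. Area of the second triangle = 48 * 25/16 = 75.

75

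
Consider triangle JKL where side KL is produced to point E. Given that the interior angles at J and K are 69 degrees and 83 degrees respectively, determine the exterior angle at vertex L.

By the exterior angle theorem, an exterior angle of a triangle equals the sum of the two remote interior angles.
Exterior angle = angle J + angle K
Exterior angle = 69 + 83 = 152 degrees

152 degrees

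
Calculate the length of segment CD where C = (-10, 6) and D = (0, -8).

The horizontal distance is |0 - -10| = 10 and the vertical distance is |-8 - 6| = 14.
By the Pythagorean theorem, d = sqrt(10^2 + 14^2) = sqrt(296) = 2*sqrt(74).

2*sqrt(74)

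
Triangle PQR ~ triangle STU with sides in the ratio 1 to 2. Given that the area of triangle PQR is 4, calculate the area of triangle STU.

For similar figures, the area ratio equals the square of the side ratio.
Side ratio (PQR to STU) = 1:2, so area ratio = 1^2:2^2 = 1:4.
If the area of PQR is 4, then the area of STU = 4 * (4/1) = 16.

16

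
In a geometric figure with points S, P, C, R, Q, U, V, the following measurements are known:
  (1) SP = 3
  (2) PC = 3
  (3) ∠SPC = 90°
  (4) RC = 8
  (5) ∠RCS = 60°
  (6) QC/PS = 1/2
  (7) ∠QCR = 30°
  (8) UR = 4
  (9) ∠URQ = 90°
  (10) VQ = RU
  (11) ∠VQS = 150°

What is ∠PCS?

Step 1: By the law of cosines on triangle CPS: CS² = 3² + 3² − 2·3·3·cos(90°) = 18, so CS = 3·√2.
Step 2: By the inverse law of cosines on triangle PCS: cos(∠PCS) = (3² + (3·√2)² − 3²) / (2·3·3·√2) = 18/25.46 = 0.7071, so ∠PCS = 45°.

Therefore, the measure of angle ∠PCS = 45°.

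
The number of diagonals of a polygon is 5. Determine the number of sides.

Using d = n(n - 3)/2, we solve 5 = n(n - 3)/2.
So n(n - 3) = 10.
Testing n = 5: 5 * 2 = 10 = 10. Correct.
The polygon has 5 sides.

5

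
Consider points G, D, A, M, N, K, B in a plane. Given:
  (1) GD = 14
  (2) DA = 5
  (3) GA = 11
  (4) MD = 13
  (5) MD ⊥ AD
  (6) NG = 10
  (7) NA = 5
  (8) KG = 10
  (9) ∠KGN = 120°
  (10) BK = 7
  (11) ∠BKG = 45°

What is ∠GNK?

Step 1: By the law of cosines on triangle NGK: NK² = 10² + 10² − 2·10·10·cos(120°) = 300, so NK = 10·√3.
Step 2: By the inverse law of cosines on triangle GNK: cos(∠GNK) = (10² + (10·√3)² − 10²) / (2·10·10·√3) = 300/346.41 = 0.866, so ∠GNK = 30°.

Therefore, the measure of angle ∠GNK = 30°.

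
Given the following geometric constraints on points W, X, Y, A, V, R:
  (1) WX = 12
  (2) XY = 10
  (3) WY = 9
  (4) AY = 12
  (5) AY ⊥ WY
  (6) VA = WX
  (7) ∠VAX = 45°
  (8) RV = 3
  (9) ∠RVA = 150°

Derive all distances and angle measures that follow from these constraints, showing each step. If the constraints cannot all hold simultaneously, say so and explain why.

The constraints are consistent.

From the given relations:
  VA = WX = 12

Step 1: From WY = 9, YA = 12, and ∠WYA = 90°, by the law of cosines:
  WA² = WY² + YA² - 2·WY·YA·cos(90°) = 81 + 144 - 0 = 225
  WA = 15

Step 2: From AV = 12, VR = 3, and ∠AVR = 150°, by the law of cosines:
  AR² = AV² + VR² - 2·AV·VR·cos(150°) = 144 + 9 + 62.35 = 215.4
  AR ≈ 14.67

Step 3: From WX = 12, WY = 9, XY = 10, by the inverse law of cosines:
  cos(∠XWY) = (WX² + WY² - XY²) / (2·WX·WY)
  ∠XWY = 54.64°

Step 4: From XW = 12, XY = 10, WY = 9, by the inverse law of cosines:
  cos(∠WXY) = (XW² + XY² - WY²) / (2·XW·XY)
  ∠WXY = 47.22°

Step 5: From YW = 9, YX = 10, WX = 12, by the inverse law of cosines:
  cos(∠WYX) = (YW² + YX² - WX²) / (2·YW·YX)
  ∠WYX = 78.14°

Step 6: From WA = 15, WY = 9, AY = 12, by the inverse law of cosines:
  cos(∠AWY) = (WA² + WY² - AY²) / (2·WA·WY)
  ∠AWY = 53.13°

Step 7: From AR = 14.67, AV = 12, RV = 3, by the inverse law of cosines:
  cos(∠RAV) = (AR² + AV² - RV²) / (2·AR·AV)
  ∠RAV = 5.87°

Step 8: From AW = 15, AY = 12, WY = 9, by the inverse law of cosines:
  cos(∠WAY) = (AW² + AY² - WY²) / (2·AW·AY)
  ∠WAY = 36.87°

Step 9: From RA = 14.67, RV = 3, AV = 12, by the inverse law of cosines:
  cos(∠ARV) = (RA² + RV² - AV²) / (2·RA·RV)
  ∠ARV = 24.13°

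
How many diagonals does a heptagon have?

Each of the 7 vertices connects to 4 non-adjacent vertices via diagonals.
Total connections = 7 × 4 = 28, but each diagonal is counted twice.
Number of diagonals = 28 / 2 = 14.

14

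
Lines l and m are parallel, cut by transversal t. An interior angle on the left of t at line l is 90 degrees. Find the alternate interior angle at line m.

Alternate interior angles are equal: 90 degrees.

90 degrees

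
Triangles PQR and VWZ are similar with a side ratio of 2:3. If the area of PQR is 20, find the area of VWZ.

Area ratio = (2/3)^2 = 4/9. Area of VWZ = 20 * 9/4 = 45.

45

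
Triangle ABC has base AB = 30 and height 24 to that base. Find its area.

Area = (1/2) * base * height
Area = (1/2) * 30 * 24
Area = 360

360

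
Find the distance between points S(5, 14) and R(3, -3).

The horizontal distance is |3 - 5| = 2 and the vertical distance is |-3 - 14| = 17.
By the Pythagorean theorem, d = sqrt(2^2 + 17^2) = sqrt(293).

sqrt(293)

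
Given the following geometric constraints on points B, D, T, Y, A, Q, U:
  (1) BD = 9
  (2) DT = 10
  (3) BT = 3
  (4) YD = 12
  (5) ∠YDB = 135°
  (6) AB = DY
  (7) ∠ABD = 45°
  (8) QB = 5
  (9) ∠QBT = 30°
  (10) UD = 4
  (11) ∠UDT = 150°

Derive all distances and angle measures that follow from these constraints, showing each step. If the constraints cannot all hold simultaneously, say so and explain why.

The constraints are consistent.

From the given relations:
  AB = DY = 12

Step 1: From BD = 9, DY = 12, and ∠BDY = 135°, by the law of cosines:
  BY² = BD² + DY² - 2·BD·DY·cos(135°) = 81 + 144 + 152.7 = 377.7
  BY ≈ 19.44

Step 2: From DB = 9, BA = 12, and ∠DBA = 45°, by the law of cosines:
  DA² = DB² + BA² - 2·DB·BA·cos(45°) = 81 + 144 - 152.7 = 72.26
  DA ≈ 8.5

Step 3: From TB = 3, BQ = 5, and ∠TBQ = 30°, by the law of cosines:
  TQ² = TB² + BQ² - 2·TB·BQ·cos(30°) = 9 + 25 - 25.98 = 8.019
  TQ ≈ 2.83

Step 4: From TD = 10, DU = 4, and ∠TDU = 150°, by the law of cosines:
  TU² = TD² + DU² - 2·TD·DU·cos(150°) = 100 + 16 + 69.28 = 185.3
  TU ≈ 13.61

Step 5: From BD = 9, BT = 3, DT = 10, by the inverse law of cosines:
  cos(∠DBT) = (BD² + BT² - DT²) / (2·BD·BT)
  ∠DBT = 100.67°

Step 6: From DB = 9, DT = 10, BT = 3, by the inverse law of cosines:
  cos(∠BDT) = (DB² + DT² - BT²) / (2·DB·DT)
  ∠BDT = 17.15°

Step 7: From TB = 3, TD = 10, BD = 9, by the inverse law of cosines:
  cos(∠BTD) = (TB² + TD² - BD²) / (2·TB·TD)
  ∠BTD = 62.18°

Step 8: From BD = 9, BY = 19.44, DY = 12, by the inverse law of cosines:
  cos(∠DBY) = (BD² + BY² - DY²) / (2·BD·BY)
  ∠DBY = 25.89°

Step 9: From DA = 8.5, DB = 9, AB = 12, by the inverse law of cosines:
  cos(∠ADB) = (DA² + DB² - AB²) / (2·DA·DB)
  ∠ADB = 86.53°

Step 10: From TB = 3, TQ = 2.83, BQ = 5, by the inverse law of cosines:
  cos(∠BTQ) = (TB² + TQ² - BQ²) / (2·TB·TQ)
  ∠BTQ = 118.02°

Step 11: From TD = 10, TU = 13.61, DU = 4, by the inverse law of cosines:
  cos(∠DTU) = (TD² + TU² - DU²) / (2·TD·TU)
  ∠DTU = 8.45°

Step 12: From YB = 19.44, YD = 12, BD = 9, by the inverse law of cosines:
  cos(∠BYD) = (YB² + YD² - BD²) / (2·YB·YD)
  ∠BYD = 19.11°

Step 13: From AB = 12, AD = 8.5, BD = 9, by the inverse law of cosines:
  cos(∠BAD) = (AB² + AD² - BD²) / (2·AB·AD)
  ∠BAD = 48.47°

Step 14: From QB = 5, QT = 2.83, BT = 3, by the inverse law of cosines:
  cos(∠BQT) = (QB² + QT² - BT²) / (2·QB·QT)
  ∠BQT = 31.98°

Step 15: From UD = 4, UT = 13.61, DT = 10, by the inverse law of cosines:
  cos(∠DUT) = (UD² + UT² - DT²) / (2·UD·UT)
  ∠DUT = 21.55°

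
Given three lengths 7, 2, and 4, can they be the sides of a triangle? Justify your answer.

The longest side is 7. The other two sides sum to 2 + 4 = 6.
Since 6 ≤ 7, the two shorter sides cannot reach around to close the triangle.

No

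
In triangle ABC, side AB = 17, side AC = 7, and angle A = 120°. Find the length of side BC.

Law of cosines: BC^2 = 17^2 + 7^2 - 2(17)(7)cos(120°) = 457, so BC = sqrt(457).

sqrt(457)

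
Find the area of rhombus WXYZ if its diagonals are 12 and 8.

The diagonals of a rhombus divide it into four right triangles.
Each triangle has legs 12/ 2 = 6 and 8/2 = 4, so each has area (1/2)*6*4 = 12.
Four such triangles give total area = (d1 * d2) / 2 = 48.

48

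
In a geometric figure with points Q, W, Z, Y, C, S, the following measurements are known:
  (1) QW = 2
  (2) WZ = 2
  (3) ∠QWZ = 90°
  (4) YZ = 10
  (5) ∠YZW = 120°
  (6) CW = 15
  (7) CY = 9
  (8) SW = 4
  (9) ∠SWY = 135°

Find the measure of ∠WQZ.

Step 1: By the law of cosines on triangle QWZ: QZ² = 2² + 2² − 2·2·2·cos(90°) = 8, so QZ = 2·√2.
Step 2: By the inverse law of cosines on triangle WQZ: cos(∠WQZ) = (2² + (2·√2)² − 2²) / (2·2·2·√2) = 8/11.31 = 0.7071, so ∠WQZ = 45°.

Therefore, the measure of angle ∠WQZ = 45°.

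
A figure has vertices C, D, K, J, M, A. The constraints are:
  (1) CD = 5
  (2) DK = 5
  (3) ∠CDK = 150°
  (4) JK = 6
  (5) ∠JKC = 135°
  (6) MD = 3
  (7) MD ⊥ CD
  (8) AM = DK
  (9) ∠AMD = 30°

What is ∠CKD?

Step 1: By the law of cosines on triangle KDC: KC² = 5² + 5² − 2·5·5·cos(150°) = 93.3, so KC ≈ 9.66.
Step 2: By the inverse law of cosines on triangle CKD: cos(∠CKD) = (9.66² + 5² − 5²) / (2·9.66·5) = 93.3/96.59 = 0.9659, so ∠CKD = 15°.

Therefore, the measure of angle ∠CKD = 15°.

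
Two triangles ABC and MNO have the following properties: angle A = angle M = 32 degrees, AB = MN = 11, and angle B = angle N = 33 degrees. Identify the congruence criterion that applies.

The given information matches ASA: Two pairs of corresponding angles and the included side are equal (Angle-Side-Angle).

ASA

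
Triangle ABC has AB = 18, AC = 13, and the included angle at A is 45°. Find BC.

Law of cosines: BC^2 = 18^2 + 13^2 - 2(18)(13)cos(45°) = 493 - 234*sqrt(2), so BC = sqrt(493 - 234*sqrt(2)).

sqrt(493 - 234*sqrt(2))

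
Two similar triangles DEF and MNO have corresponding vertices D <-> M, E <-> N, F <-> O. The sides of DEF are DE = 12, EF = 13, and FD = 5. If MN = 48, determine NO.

Since the triangles are similar, the ratio of corresponding sides is constant.
Scale factor k = MN / DE = 48 / 12 = 4
NO = k * EF = 4 * 13 = 52

52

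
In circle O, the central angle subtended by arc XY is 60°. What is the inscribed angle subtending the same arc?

By the inscribed angle theorem, the inscribed angle is half the central angle.
Inscribed angle = 60° / 2 = 30°

30°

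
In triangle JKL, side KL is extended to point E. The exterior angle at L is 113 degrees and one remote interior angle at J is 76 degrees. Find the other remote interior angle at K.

angle K = 113 - 76 = 37 degrees (exterior angle theorem).

37 degrees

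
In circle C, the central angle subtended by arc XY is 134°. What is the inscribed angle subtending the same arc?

An inscribed angle intercepts an arc from a point on the circle, while the central angle intercepts the same arc from the center.
The inscribed angle is always half the central angle: 134° / 2 = 67°.

67°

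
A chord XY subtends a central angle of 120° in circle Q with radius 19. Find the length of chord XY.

Drop a perpendicular from the center to the chord, bisecting both the chord and the central angle.
Each half-chord = r sin(θ/2) = 19 sin(60°).
The full chord = 2 × 19 × sin(60°) = 19*sqrt(3).

19*sqrt(3)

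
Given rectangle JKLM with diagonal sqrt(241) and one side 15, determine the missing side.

The diagonal of a rectangle forms a right triangle with the two sides.
Rearranging the Pythagorean theorem: missing side = sqrt(d^2 - known^2).
= sqrt(241 - 225) = sqrt(16) = 4.

4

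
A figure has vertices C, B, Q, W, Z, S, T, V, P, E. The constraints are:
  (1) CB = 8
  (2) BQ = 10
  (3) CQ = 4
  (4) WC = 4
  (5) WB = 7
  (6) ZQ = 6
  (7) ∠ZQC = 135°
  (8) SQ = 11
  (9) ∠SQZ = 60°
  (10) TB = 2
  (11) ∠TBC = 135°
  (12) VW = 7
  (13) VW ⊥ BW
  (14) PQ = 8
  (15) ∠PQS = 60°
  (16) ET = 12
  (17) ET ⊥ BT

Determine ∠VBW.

Step 1: By the law of cosines on triangle BWV: BV² = 7² + 7² − 2·7·7·cos(90°) = 98, so BV = 7·√2.
Step 2: By the inverse law of cosines on triangle VBW: cos(∠VBW) = ((7·√2)² + 7² − 7²) / (2·7·√2·7) = 98/138.59 = 0.7071, so ∠VBW = 45°.

Therefore, the measure of angle ∠VBW = 45°.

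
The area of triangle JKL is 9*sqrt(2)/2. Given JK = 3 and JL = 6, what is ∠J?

Area = (1/2) * a * b * sin(C)
sin(C) = 2 * Area / (a * b)
sin(C) = 2 * 9*sqrt(2)/2 / (3 * 6)
sin(C) = sqrt(2)/2
C = arcsin(sqrt(2)/2) = 45°
Since sin(180° - C) = sin(C), the obtuse angle 135° gives the same area, so C = 45° or C = 135°.

45° or 135°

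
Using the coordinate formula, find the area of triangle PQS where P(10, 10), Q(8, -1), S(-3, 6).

The Shoelace formula computes the area from vertex coordinates by summing cross products.
For vertices (10,10), (8,-1), (-3,6):
Signed sum = 10*-1 - 8*10 + 8*6 - -3*-1 + -3*10 - 10*6
= -90 + 45 + -90 = -135
Area = (1/2)|-135| = 135/2.

135/2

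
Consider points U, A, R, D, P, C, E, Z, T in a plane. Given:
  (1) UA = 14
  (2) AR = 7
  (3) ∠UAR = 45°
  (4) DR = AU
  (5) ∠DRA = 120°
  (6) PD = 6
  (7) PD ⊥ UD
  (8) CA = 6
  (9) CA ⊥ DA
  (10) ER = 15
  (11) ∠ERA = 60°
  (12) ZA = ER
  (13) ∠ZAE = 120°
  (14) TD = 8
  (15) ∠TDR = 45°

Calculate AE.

Step 1: By the law of cosines on triangle ARE: AE² = 7² + 15² − 2·7·15·cos(60°) = 169, so AE = 13.

Therefore, the length of AE = 13.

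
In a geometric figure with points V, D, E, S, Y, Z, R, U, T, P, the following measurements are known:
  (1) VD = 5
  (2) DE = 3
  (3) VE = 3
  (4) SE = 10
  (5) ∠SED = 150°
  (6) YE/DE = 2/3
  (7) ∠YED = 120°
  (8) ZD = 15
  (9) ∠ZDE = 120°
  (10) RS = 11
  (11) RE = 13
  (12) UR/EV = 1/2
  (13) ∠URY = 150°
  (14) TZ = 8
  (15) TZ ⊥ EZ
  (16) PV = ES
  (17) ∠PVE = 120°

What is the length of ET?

Step 1: By the law of cosines on triangle ZDE: ZE² = 15² + 3² − 2·15·3·cos(120°) = 279, so ZE = 3·√31.
Step 2: By the law of cosines on triangle EZT: ET² = (3·√31)² + 8² − 2·3·√31·8·cos(90°) = 343, so ET = 7·√7.

Therefore, the length of ET = 7·√7.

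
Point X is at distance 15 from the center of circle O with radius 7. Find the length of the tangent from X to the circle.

Let T be the point of tangency. Then OT ⊥ XT (radius ⊥ tangent).
In right triangle OTX: OX² = OT² + XT²
15² = 7² + XT²
XT² = 176, XT = 4*sqrt(11)

4*sqrt(11)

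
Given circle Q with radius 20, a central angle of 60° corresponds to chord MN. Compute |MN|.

Drop a perpendicular from the center to the chord, bisecting both the chord and the central angle.
Each half-chord = r sin(θ/2) = 20 sin(30°).
The full chord = 2 × 20 × sin(30°) = 20.

20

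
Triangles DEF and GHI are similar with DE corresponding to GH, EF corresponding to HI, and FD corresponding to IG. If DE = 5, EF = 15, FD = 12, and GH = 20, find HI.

k = 20/5 = 4. HI = 4 * 15 = 60.

60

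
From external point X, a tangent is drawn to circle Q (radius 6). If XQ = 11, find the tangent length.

tangent = √(d² - r²) = √(11² - 6²) = √(121 - 36) = √85 = sqrt(85)

sqrt(85)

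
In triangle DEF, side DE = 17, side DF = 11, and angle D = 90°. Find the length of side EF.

By the law of cosines: EF^2 = DE^2 + DF^2 - 2*DE*DF*cos(D)
EF^2 = 17^2 + 11^2 - 2*17*11*cos(90°)
EF^2 = 289 + 121 - 374*(0)
EF^2 = 410
EF = sqrt(410)

sqrt(410)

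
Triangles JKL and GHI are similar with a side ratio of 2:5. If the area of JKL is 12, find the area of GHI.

Area ratio = (2/5)^2 = 4/25. Area of GHI = 12 * 25/4 = 75.

75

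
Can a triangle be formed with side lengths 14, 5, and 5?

No.
The triangle inequality is violated: 5 + 5 = 10 ≤ 14.
These lengths cannot form a triangle.

No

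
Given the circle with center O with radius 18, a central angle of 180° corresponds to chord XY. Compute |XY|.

Chord length = 2r sin(θ/2)
= 2 × 18 × sin(180°/2)
= 2 × 18 × sin(90°)
= 36

36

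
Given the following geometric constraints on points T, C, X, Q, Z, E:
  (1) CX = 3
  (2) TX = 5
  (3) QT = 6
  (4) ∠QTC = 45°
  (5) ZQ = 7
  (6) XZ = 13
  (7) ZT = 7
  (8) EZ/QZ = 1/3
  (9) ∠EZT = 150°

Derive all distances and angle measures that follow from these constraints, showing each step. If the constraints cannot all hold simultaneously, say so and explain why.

These constraints are not satisfiable: by the triangle inequality in triangle TXZ, (2) TX = 5 and (7) ZT = 7 force XZ ≤ 5 + 7 = 12, but (6) says XZ = 13. No planar figure meets all of them, so nothing further can be derived.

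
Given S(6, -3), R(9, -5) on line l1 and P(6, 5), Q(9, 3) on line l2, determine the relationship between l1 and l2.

Slope of line 1: m1 = (-5 - -3)/(9 - 6) = -2/3 = -2/3
Slope of line 2: m2 = (3 - 5)/(9 - 6) = -2/3 = -2/3
m1 = m2, so the lines are parallel.

Parallel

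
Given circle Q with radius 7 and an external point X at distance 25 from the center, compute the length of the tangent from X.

Let T be the point of tangency. Then QT ⊥ XT (radius ⊥ tangent).
In right triangle QTX: QX² = QT² + XT²
25² = 7² + XT²
XT² = 576, XT = 24

24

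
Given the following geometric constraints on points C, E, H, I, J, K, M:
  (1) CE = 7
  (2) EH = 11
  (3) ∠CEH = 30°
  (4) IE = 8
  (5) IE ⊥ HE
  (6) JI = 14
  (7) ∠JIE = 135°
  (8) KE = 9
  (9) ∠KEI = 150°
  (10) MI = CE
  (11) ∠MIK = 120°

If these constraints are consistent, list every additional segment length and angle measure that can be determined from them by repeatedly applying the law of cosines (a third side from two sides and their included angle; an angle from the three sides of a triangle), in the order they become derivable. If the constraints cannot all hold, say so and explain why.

The constraints are consistent. Derivable facts, in order:
After 1 step:
- CH ≈ 6.05
- EJ ≈ 20.45
- HI = √185
- IK ≈ 16.42
After 2 steps:
- KM ≈ 20.82
- ∠CHE = 35.33°
- ∠ECH = 114.67°
- ∠EHI = 36.03°
- ∠EIH = 53.97°
- ∠EIK = 15.9°
- ∠EJI = 16.05°
- ∠EKI = 14.1°
- ∠IEJ = 28.95°
After 3 steps:
- ∠IKM = 16.92°
- ∠IMK = 43.08°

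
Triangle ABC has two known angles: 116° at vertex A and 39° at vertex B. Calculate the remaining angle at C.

Let angle C = x. Then 116 + 39 + x = 180.
x = 180 - 155 = 25 degrees.

25 degrees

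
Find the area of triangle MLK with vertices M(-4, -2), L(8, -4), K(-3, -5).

The Shoelace formula computes the area from vertex coordinates by summing cross products.
For vertices (-4,-2), (8,-4), (-3,-5):
Signed sum = -4*-4 - 8*-2 + 8*-5 - -3*-4 + -3*-2 - -4*-5
= 32 + -52 + -14 = -34
Area = (1/2)|-34| = 17.

17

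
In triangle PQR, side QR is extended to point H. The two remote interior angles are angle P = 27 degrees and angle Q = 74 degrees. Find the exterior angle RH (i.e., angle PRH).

By the exterior angle theorem, an exterior angle of a triangle equals the sum of the two remote interior angles.
Exterior angle = angle P + angle Q
Exterior angle = 27 + 74 = 101 degrees

101 degrees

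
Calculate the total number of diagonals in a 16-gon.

Total line segments between 16 vertices = C(16,2) = 120.
Subtract the 16 sides: 120 - 16 = 104 diagonals.

104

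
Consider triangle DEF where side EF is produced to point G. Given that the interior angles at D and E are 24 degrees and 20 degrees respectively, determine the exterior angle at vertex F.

Exterior angle = 24 + 20 = 44 degrees (exterior angle theorem).

44 degrees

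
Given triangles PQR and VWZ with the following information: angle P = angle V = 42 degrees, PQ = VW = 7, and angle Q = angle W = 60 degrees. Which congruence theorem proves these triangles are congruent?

The given information provides:
angle P = angle V = 42 degrees, PQ = VW = 7, and angle Q = angle W = 60 degrees
This matches the ASA congruence theorem.
Two pairs of corresponding angles and the included side are equal (Angle-Side-Angle).

ASA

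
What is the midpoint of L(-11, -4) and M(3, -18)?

The midpoint is the average of the coordinates:
x: (-11 + 3)/2 = -4
y: (-4 + -18)/2 = -11
Midpoint = (-4, -11)

(-4, -11)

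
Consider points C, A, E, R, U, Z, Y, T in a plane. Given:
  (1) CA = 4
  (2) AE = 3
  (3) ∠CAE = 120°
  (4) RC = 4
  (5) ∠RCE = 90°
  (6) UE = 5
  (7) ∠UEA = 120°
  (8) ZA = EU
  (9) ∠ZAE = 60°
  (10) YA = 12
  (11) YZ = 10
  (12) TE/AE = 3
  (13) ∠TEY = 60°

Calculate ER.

Step 1: By the law of cosines on triangle EAC: EC² = 3² + 4² − 2·3·4·cos(120°) = 37, so EC = √37.
Step 2: By the law of cosines on triangle ECR: ER² = √37² + 4² − 2·√37·4·cos(90°) = 53, so ER = √53.

Therefore, the length of ER = √53.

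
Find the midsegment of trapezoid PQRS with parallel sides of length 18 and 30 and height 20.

The midsegment (median) of a trapezoid connects the midpoints of the non-parallel sides.
Its length is the average of the two bases: (18 + 30) / 2 = 24.

24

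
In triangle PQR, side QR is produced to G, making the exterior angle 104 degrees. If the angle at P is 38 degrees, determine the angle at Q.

angle Q = 104 - 38 = 66 degrees (exterior angle theorem).

66 degrees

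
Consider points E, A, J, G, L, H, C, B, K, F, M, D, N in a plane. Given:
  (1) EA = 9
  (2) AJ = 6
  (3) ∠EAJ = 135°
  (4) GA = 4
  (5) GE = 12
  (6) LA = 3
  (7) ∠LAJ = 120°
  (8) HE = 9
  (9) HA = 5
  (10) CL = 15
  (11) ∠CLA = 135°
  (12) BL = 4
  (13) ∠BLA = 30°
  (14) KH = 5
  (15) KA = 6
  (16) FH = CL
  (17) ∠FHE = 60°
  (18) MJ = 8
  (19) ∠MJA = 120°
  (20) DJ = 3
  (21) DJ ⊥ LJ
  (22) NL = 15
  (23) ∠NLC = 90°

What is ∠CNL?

Step 1: By the law of cosines on triangle NLC: NC² = 15² + 15² − 2·15·15·cos(90°) = 450, so NC = 15·√2.
Step 2: By the inverse law of cosines on triangle CNL: cos(∠CNL) = ((15·√2)² + 15² − 15²) / (2·15·√2·15) = 450/636.4 = 0.7071, so ∠CNL = 45°.

Therefore, the measure of angle ∠CNL = 45°.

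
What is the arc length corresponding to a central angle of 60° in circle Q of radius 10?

The full circumference is 2πr = 2π(10) = 20*pi.
The arc spans 60° out of 360°, which is a fraction of 1/6.
Arc length = 20*pi × 1/6 = 10*pi/3.

10*pi/3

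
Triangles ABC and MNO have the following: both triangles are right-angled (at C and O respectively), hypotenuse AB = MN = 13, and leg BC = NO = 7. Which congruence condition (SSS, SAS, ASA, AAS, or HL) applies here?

The given information provides:
both triangles are right-angled (at C and O respectively), hypotenuse AB = MN = 13, and leg BC = NO = 7
This matches the HL congruence theorem.
The hypotenuse and one leg of two right triangles are equal (Hypotenuse-Leg).

HL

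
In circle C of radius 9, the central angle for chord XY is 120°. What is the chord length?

Chord length = 2r sin(θ/2)
= 2 × 9 × sin(120°/2)
= 2 × 9 × sin(60°)
= 9*sqrt(3)

9*sqrt(3)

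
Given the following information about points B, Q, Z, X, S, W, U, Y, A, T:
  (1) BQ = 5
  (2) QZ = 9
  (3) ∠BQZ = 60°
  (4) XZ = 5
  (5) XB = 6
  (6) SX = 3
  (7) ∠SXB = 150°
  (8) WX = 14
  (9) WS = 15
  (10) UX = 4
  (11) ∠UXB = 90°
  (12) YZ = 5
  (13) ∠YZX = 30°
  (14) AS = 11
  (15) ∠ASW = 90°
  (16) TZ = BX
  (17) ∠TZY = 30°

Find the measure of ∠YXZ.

Step 1: By the law of cosines on triangle XZY: XY² = 5² + 5² − 2·5·5·cos(30°) = 6.7, so XY ≈ 2.59.
Step 2: By the inverse law of cosines on triangle YXZ: cos(∠YXZ) = (2.59² + 5² − 5²) / (2·2.59·5) = 6.7/25.88 = 0.2588, so ∠YXZ = 75°.

Therefore, the measure of angle ∠YXZ = 75°.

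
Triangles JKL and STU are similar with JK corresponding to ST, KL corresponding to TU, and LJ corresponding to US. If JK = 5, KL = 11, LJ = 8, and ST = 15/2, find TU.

Since the triangles are similar, the ratio of corresponding sides is constant.
Scale factor k = ST / JK = 15/2 / 5 = 3/2
TU = k * KL = 3/2 * 11 = 33/2

33/2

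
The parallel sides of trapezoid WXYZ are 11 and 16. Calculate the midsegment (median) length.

The midsegment (median) of a trapezoid connects the midpoints of the non-parallel sides.
Its length is the average of the two bases: (11 + 16) / 2 = 27/2.

27/2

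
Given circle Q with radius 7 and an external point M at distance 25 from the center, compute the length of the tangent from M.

Let T be the point of tangency. Then QT ⊥ MT (radius ⊥ tangent).
In right triangle QTM: QM² = QT² + MT²
25² = 7² + MT²
MT² = 576, MT = 24

24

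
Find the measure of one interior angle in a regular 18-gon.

Each interior angle of a regular n-gon is (n - 2) * 180 / n.
For n = 18: (18 - 2) * 180 / 18 = 2880/18 = 160 degrees.

160 degrees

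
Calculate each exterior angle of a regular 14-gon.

Each exterior angle of a regular n-gon is 360 / n.
For n = 14: 360 / 14 = 180/7 degrees.

180/7 degrees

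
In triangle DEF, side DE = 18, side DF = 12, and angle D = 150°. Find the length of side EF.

Law of cosines: EF^2 = 18^2 + 12^2 - 2(18)(12)cos(150°) = 216*sqrt(3) + 468, so EF = 6*sqrt(6*sqrt(3) + 13).

6*sqrt(6*sqrt(3) + 13)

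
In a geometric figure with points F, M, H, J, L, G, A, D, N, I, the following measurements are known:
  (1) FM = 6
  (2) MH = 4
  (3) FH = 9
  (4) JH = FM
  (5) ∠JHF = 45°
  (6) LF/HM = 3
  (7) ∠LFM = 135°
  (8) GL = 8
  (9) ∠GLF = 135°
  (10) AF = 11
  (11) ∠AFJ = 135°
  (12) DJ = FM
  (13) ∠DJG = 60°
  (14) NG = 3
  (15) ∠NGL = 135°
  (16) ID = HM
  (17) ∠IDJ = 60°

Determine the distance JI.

From the given relations: DJ = FM = 6; ID = HM = 4.
Step 1: By the law of cosines on triangle JDI: JI² = 6² + 4² − 2·6·4·cos(60°) = 28, so JI = 2·√7.

Therefore, the length of JI = 2·√7.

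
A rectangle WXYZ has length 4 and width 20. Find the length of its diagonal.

A rectangle's diagonal splits it into two right triangles, with the diagonal as the hypotenuse.
By the Pythagorean theorem, d^2 = 4^2 + 20^2 = 416.
Therefore d = sqrt(416) = 4*sqrt(26).

4*sqrt(26)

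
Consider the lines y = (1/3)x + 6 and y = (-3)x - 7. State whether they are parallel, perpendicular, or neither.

Slope of line 1: m1 = 1/3
Slope of line 2: m2 = -3
Two lines are perpendicular when the product of their slopes is -1 (negative reciprocals).
m1 * m2 = (1/3) * (-3) = -1, confirming perpendicularity.

Perpendicular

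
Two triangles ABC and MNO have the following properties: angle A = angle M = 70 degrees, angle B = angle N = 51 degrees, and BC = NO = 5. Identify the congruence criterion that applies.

The given information provides:
angle A = angle M = 70 degrees, angle B = angle N = 51 degrees, and BC = NO = 5
This matches the AAS congruence theorem.
Two pairs of corresponding angles and a non-included side are equal (Angle-Angle-Side).

AAS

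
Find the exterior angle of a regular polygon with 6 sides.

Each exterior angle of a regular n-gon is 360 / n.
For n = 6: 360 / 6 = 60 degrees.

60 degrees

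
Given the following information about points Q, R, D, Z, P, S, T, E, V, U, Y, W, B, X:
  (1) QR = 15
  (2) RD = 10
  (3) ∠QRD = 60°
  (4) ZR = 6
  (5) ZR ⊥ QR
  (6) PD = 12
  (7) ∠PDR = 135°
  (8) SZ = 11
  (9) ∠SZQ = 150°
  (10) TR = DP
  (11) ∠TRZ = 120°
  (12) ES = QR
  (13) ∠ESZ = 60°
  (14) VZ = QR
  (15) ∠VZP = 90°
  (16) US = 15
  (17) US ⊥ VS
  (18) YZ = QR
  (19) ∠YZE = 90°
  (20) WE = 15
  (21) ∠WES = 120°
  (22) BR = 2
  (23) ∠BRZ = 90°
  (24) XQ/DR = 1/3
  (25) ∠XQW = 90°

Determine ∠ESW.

From the given relations: ES = QR = 15.
Step 1: By the law of cosines on triangle SEW: SW² = 15² + 15² − 2·15·15·cos(120°) = 675, so SW = 15·√3.
Step 2: By the inverse law of cosines on triangle ESW: cos(∠ESW) = (15² + (15·√3)² − 15²) / (2·15·15·√3) = 675/779.42 = 0.866, so ∠ESW = 30°.

Therefore, the measure of angle ∠ESW = 30°.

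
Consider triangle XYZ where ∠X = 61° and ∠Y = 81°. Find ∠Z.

angle Z = 180 - 61 - 81 = 38 degrees.

38 degrees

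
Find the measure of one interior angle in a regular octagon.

Each interior angle of a regular n-gon is (n - 2) * 180 / n.
For n = 8: (8 - 2) * 180 / 8 = 1080/8 = 135 degrees.

135 degrees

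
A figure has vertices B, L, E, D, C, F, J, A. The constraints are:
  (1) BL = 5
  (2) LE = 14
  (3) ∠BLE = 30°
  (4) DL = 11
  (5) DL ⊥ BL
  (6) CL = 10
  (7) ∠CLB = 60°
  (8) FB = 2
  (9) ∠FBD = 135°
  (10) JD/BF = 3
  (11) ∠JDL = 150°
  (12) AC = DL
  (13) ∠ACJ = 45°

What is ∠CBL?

Step 1: By the law of cosines on triangle BLC: BC² = 5² + 10² − 2·5·10·cos(60°) = 75, so BC = 5·√3.
Step 2: By the inverse law of cosines on triangle CBL: cos(∠CBL) = ((5·√3)² + 5² − 10²) / (2·5·√3·5) = 0/86.6 = 0, so ∠CBL = 90°.

Therefore, the measure of angle ∠CBL = 90°.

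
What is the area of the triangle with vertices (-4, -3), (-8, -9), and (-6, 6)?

Shoelace: Area = (1/2)|-4(-9-6) + -8(6--3) + -6(-3--9)| = (1/2)(48) = 24

24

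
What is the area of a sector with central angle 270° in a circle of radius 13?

Sector area = π(13²)(3/4) = 507*pi/4

507*pi/4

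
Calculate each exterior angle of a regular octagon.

Each exterior angle of a regular n-gon is 360 / n.
For n = 8: 360 / 8 = 45 degrees.

45 degrees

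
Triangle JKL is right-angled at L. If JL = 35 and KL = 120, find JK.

In a right triangle, the square of the hypotenuse equals the sum of the squares of the two legs.
The legs are 35 and 120, so the hypotenuse = sqrt(1225 + 14400) = sqrt(15625) = 125.

125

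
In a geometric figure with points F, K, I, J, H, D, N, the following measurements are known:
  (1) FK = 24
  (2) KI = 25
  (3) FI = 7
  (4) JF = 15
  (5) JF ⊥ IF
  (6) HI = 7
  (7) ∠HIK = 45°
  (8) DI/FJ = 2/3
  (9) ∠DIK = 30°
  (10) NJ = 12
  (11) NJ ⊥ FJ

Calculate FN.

Step 1: By the law of cosines on triangle FJN: FN² = 15² + 12² − 2·15·12·cos(90°) = 369, so FN = 3·√41.

Therefore, the length of FN = 3·√41.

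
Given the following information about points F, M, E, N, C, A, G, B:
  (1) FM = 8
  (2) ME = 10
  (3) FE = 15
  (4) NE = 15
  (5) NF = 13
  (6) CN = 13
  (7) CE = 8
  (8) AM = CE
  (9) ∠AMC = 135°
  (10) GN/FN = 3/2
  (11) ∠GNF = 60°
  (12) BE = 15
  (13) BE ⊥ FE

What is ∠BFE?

Step 1: By the law of cosines on triangle FEB: FB² = 15² + 15² − 2·15·15·cos(90°) = 450, so FB = 15·√2.
Step 2: By the inverse law of cosines on triangle BFE: cos(∠BFE) = ((15·√2)² + 15² − 15²) / (2·15·√2·15) = 450/636.4 = 0.7071, so ∠BFE = 45°.

Therefore, the measure of angle ∠BFE = 45°.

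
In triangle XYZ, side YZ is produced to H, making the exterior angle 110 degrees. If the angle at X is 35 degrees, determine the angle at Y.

By the exterior angle theorem: exterior angle = sum of remote interior angles.
110 = 35 + angle Y
angle Y = 110 - 35 = 75 degrees

75 degrees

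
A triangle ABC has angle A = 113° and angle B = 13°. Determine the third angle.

Let angle C = x. Then 113 + 13 + x = 180.
x = 180 - 126 = 54 degrees.

54 degrees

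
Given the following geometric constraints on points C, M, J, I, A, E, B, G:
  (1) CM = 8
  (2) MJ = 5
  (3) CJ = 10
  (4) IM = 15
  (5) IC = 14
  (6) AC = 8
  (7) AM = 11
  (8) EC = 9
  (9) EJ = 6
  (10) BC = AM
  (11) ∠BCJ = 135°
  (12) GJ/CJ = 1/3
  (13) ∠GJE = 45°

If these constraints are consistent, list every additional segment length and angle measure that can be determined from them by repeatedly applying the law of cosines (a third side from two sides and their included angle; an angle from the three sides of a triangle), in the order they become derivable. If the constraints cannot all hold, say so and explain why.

The constraints are consistent. Derivable facts, in order:
After 1 step:
- EG ≈ 4.34
- JB ≈ 19.41
- ∠ACM = 86.87°
- ∠AMC = 46.57°
- ∠CAM = 46.57°
- ∠CEJ = 80.94°
- ∠CIM = 31.79°
- ∠CJE = 62.72°
- ∠CJM = 52.41°
- ∠CMI = 67.2°
- ∠CMJ = 97.9°
- ∠ECJ = 36.34°
- ∠ICM = 81.01°
- ∠JCM = 29.69°
After 2 steps:
- ∠BJC = 23.63°
- ∠CBJ = 21.37°
- ∠EGJ = 102.1°
- ∠GEJ = 32.9°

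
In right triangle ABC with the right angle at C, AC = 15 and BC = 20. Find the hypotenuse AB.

In a right triangle, the square of the hypotenuse equals the sum of the squares of the two legs.
The legs are 15 and 20, so the hypotenuse = sqrt(225 + 400) = sqrt(625) = 25.

25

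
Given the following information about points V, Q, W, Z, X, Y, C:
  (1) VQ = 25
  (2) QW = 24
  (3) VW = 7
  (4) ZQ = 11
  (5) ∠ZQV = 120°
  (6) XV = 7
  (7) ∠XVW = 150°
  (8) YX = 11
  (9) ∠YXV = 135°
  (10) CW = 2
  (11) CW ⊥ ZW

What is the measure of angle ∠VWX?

Step 1: By the law of cosines on triangle WVX: WX² = 7² + 7² − 2·7·7·cos(150°) = 182.87, so WX ≈ 13.52.
Step 2: By the inverse law of cosines on triangle VWX: cos(∠VWX) = (7² + 13.52² − 7²) / (2·7·13.52) = 182.87/189.32 = 0.9659, so ∠VWX = 15°.

Therefore, the measure of angle ∠VWX = 15°.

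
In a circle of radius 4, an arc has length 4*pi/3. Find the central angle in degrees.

Arc length L = 2πr × θ/360, so θ = 360L / (2πr).
θ = 360 × 4*pi/3 / (2π × 4)
θ = 60°
θ = 60°

60°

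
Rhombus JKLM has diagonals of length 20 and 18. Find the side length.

Half-diagonals are 10 and 9. side = sqrt(10^2 + 9^2) = sqrt(181)

sqrt(181)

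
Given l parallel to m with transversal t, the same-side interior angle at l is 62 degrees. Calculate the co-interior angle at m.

Co-interior (same-side interior) angles are between the parallel lines on the same side of the transversal.
Unlike corresponding or alternate interior angles, they are supplementary rather than equal.
So the angle = 180 - 62 = 118 degrees.

118 degrees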